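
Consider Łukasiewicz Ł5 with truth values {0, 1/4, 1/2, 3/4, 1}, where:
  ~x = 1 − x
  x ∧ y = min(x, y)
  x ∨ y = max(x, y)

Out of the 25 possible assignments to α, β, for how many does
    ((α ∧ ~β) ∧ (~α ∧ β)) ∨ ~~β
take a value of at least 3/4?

value 1: 5 assignments (counts)
value 3/4: 5 assignments (counts)
value 1/2: 5 assignments
value 1/4: 5 assignments
value 0: 5 assignments
So 10 of the 25 assignments meet the threshold.

10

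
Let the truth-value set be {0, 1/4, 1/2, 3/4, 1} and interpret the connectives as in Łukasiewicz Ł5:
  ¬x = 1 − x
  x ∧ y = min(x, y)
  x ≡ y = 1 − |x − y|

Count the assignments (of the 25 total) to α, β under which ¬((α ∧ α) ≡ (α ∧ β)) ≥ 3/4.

value 1: 1 assignment (counts)
value 3/4: 2 assignments (counts)
value 1/2: 3 assignments
value 1/4: 4 assignments
value 0: 15 assignments
So 3 of the 25 assignments meet the threshold.

3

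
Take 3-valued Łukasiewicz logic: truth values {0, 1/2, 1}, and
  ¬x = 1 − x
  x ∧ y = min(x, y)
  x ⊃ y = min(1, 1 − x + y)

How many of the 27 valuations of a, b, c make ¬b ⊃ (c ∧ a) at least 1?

14

value 1: 14 assignments (counts)
value 1/2: 8 assignments
value 0: 5 assignments
So 14 of the 27 assignments meet the threshold.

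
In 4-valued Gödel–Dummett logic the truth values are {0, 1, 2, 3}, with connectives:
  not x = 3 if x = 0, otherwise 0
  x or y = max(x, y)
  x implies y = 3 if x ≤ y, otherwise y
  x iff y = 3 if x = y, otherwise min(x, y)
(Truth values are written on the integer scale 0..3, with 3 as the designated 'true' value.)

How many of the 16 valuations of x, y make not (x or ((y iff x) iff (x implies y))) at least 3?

x = 0, y = 0 ↦ 0  <
x = 0, y = 1 ↦ 3  ≥
x = 0, y = 2 ↦ 3  ≥
x = 0, y = 3 ↦ 3  ≥
x = 1, y = 0 ↦ 0  <
x = 1, y = 1 ↦ 0  <
x = 1, y = 2 ↦ 0  <
x = 1, y = 3 ↦ 0  <
x = 2, y = 0 ↦ 0  <
x = 2, y = 1 ↦ 0  <
x = 2, y = 2 ↦ 0  <
x = 2, y = 3 ↦ 0  <
x = 3, y = 0 ↦ 0  <
x = 3, y = 1 ↦ 0  <
x = 3, y = 2 ↦ 0  <
x = 3, y = 3 ↦ 0  <
So 3 of the 16 assignments meet the threshold.

3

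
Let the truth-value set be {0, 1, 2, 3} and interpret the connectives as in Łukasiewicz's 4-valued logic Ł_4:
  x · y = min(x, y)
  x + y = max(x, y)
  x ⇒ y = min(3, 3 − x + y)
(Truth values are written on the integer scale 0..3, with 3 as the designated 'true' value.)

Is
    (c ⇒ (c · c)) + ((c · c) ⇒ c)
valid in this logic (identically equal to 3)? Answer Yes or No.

Yes

c = 0 ↦ 3
c = 1 ↦ 3
c = 2 ↦ 3
c = 3 ↦ 3
Every assignment gives a value ≥ 3.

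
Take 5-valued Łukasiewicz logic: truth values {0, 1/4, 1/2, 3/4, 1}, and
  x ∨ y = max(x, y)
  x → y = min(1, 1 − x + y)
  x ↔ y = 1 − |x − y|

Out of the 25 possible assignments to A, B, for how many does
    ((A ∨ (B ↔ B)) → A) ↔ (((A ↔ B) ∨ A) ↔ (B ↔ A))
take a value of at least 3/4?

7

value 1: 2 assignments (counts)
value 3/4: 5 assignments (counts)
value 1/2: 6 assignments
value 1/4: 6 assignments
value 0: 6 assignments
So 7 of the 25 assignments meet the threshold.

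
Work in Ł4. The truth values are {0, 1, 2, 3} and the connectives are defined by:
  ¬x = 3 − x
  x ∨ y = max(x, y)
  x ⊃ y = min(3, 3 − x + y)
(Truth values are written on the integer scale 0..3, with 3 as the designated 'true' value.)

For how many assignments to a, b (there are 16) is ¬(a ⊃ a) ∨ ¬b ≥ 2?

a = 0, b = 0 ↦ 3  ≥
a = 0, b = 1 ↦ 2  ≥
a = 0, b = 2 ↦ 1  <
a = 0, b = 3 ↦ 0  <
a = 1, b = 0 ↦ 3  ≥
a = 1, b = 1 ↦ 2  ≥
a = 1, b = 2 ↦ 1  <
a = 1, b = 3 ↦ 0  <
a = 2, b = 0 ↦ 3  ≥
a = 2, b = 1 ↦ 2  ≥
a = 2, b = 2 ↦ 1  <
a = 2, b = 3 ↦ 0  <
a = 3, b = 0 ↦ 3  ≥
a = 3, b = 1 ↦ 2  ≥
a = 3, b = 2 ↦ 1  <
a = 3, b = 3 ↦ 0  <
So 8 of the 16 assignments meet the threshold.

8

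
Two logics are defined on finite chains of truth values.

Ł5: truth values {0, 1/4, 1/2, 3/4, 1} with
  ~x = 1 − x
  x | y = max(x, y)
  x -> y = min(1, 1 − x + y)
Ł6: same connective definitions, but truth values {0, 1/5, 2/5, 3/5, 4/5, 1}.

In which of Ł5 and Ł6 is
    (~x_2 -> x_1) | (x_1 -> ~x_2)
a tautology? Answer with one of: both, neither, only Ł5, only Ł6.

both

In Ł5: every assignment gives 1 — tautology.
In Ł6: every assignment gives 1 — tautology.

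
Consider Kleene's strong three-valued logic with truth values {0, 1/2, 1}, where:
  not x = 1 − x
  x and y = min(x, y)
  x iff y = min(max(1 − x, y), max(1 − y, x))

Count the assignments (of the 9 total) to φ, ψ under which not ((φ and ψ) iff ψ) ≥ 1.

1

φ = 0, ψ = 0 ↦ 0  <
φ = 0, ψ = 1/2 ↦ 1/2  <
φ = 0, ψ = 1 ↦ 1  ≥
φ = 1/2, ψ = 0 ↦ 0  <
φ = 1/2, ψ = 1/2 ↦ 1/2  <
φ = 1/2, ψ = 1 ↦ 1/2  <
φ = 1, ψ = 0 ↦ 0  <
φ = 1, ψ = 1/2 ↦ 1/2  <
φ = 1, ψ = 1 ↦ 0  <
So 1 of the 9 assignments meets the threshold.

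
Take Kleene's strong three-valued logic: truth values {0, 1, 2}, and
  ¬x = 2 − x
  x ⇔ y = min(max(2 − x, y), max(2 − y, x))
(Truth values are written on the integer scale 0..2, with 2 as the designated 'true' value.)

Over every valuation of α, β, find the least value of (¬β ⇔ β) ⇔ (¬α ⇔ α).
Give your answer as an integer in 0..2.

1

Take α = 0, β = 1:
¬β = ¬1 = 1
¬β ⇔ β = 1 ⇔ 1 = 1
¬α = ¬0 = 2
¬α ⇔ α = 2 ⇔ 0 = 0
(¬β ⇔ β) ⇔ (¬α ⇔ α) = 1 ⇔ 0 = 1
No assignment yields a value below 1, so this is the minimum.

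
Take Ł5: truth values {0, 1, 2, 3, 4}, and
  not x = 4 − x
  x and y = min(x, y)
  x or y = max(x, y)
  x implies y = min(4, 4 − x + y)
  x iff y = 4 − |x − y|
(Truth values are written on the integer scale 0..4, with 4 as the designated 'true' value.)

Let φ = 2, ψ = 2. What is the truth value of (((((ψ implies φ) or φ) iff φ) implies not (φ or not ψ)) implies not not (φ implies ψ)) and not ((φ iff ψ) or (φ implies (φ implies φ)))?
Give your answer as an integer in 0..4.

ψ implies φ = 2 implies 2 = 4
(ψ implies φ) or φ = 4 or 2 = 4
((ψ implies φ) or φ) iff φ = 4 iff 2 = 2
not ψ = not 2 = 2
φ or not ψ = 2 or 2 = 2
not (φ or not ψ) = not 2 = 2
(((ψ implies φ) or φ) iff φ) implies not (φ or not ψ) = 2 implies 2 = 4
φ implies ψ = 2 implies 2 = 4
not (φ implies ψ) = not 4 = 0
not not (φ implies ψ) = not 0 = 4
((((ψ implies φ) or φ) iff φ) implies not (φ or not ψ)) implies not not (φ implies ψ) = 4 implies 4 = 4
φ iff ψ = 2 iff 2 = 4
φ implies φ = 2 implies 2 = 4
φ implies (φ implies φ) = 2 implies 4 = 4
(φ iff ψ) or (φ implies (φ implies φ)) = 4 or 4 = 4
not ((φ iff ψ) or (φ implies (φ implies φ))) = not 4 = 0
(((((ψ implies φ) or φ) iff φ) implies not (φ or not ψ)) implies not not (φ implies ψ)) and not ((φ iff ψ) or (φ implies (φ implies φ))) = 4 and 0 = 0

0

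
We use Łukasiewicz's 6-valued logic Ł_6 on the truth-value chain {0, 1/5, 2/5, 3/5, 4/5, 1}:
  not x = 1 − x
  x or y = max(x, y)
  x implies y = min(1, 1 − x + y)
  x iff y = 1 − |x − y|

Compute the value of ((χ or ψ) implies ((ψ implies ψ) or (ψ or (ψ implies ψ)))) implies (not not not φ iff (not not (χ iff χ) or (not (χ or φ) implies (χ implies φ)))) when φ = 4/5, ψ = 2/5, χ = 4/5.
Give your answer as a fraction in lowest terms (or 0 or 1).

χ or ψ = 4/5 or 2/5 = 4/5
ψ implies ψ = 2/5 implies 2/5 = 1
ψ implies ψ = 2/5 implies 2/5 = 1
ψ or (ψ implies ψ) = 2/5 or 1 = 1
(ψ implies ψ) or (ψ or (ψ implies ψ)) = 1 or 1 = 1
(χ or ψ) implies ((ψ implies ψ) or (ψ or (ψ implies ψ))) = 4/5 implies 1 = 1
not φ = not 4/5 = 1/5
not not φ = not 1/5 = 4/5
not not not φ = not 4/5 = 1/5
χ iff χ = 4/5 iff 4/5 = 1
not (χ iff χ) = not 1 = 0
not not (χ iff χ) = not 0 = 1
χ or φ = 4/5 or 4/5 = 4/5
not (χ or φ) = not 4/5 = 1/5
χ implies φ = 4/5 implies 4/5 = 1
not (χ or φ) implies (χ implies φ) = 1/5 implies 1 = 1
not not (χ iff χ) or (not (χ or φ) implies (χ implies φ)) = 1 or 1 = 1
not not not φ iff (not not (χ iff χ) or (not (χ or φ) implies (χ implies φ))) = 1/5 iff 1 = 1/5
((χ or ψ) implies ((ψ implies ψ) or (ψ or (ψ implies ψ)))) implies (not not not φ iff (not not (χ iff χ) or (not (χ or φ) implies (χ implies φ)))) = 1 implies 1/5 = 1/5

1/5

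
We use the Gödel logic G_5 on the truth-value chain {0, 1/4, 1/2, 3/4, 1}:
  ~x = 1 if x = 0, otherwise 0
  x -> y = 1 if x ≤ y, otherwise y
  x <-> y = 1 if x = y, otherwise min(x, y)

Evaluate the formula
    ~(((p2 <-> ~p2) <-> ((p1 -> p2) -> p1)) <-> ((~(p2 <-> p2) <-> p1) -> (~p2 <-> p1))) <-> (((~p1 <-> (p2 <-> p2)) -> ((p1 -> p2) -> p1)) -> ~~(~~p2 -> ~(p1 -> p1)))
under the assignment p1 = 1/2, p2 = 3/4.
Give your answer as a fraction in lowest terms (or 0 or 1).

~p2 = ~3/4 = 0
p2 <-> ~p2 = 3/4 <-> 0 = 0
p1 -> p2 = 1/2 -> 3/4 = 1
(p1 -> p2) -> p1 = 1 -> 1/2 = 1/2
(p2 <-> ~p2) <-> ((p1 -> p2) -> p1) = 0 <-> 1/2 = 0
p2 <-> p2 = 3/4 <-> 3/4 = 1
~(p2 <-> p2) = ~1 = 0
~(p2 <-> p2) <-> p1 = 0 <-> 1/2 = 0
~p2 = ~3/4 = 0
~p2 <-> p1 = 0 <-> 1/2 = 0
(~(p2 <-> p2) <-> p1) -> (~p2 <-> p1) = 0 -> 0 = 1
((p2 <-> ~p2) <-> ((p1 -> p2) -> p1)) <-> ((~(p2 <-> p2) <-> p1) -> (~p2 <-> p1)) = 0 <-> 1 = 0
~(((p2 <-> ~p2) <-> ((p1 -> p2) -> p1)) <-> ((~(p2 <-> p2) <-> p1) -> (~p2 <-> p1))) = ~0 = 1
~p1 = ~1/2 = 0
p2 <-> p2 = 3/4 <-> 3/4 = 1
~p1 <-> (p2 <-> p2) = 0 <-> 1 = 0
p1 -> p2 = 1/2 -> 3/4 = 1
(p1 -> p2) -> p1 = 1 -> 1/2 = 1/2
(~p1 <-> (p2 <-> p2)) -> ((p1 -> p2) -> p1) = 0 -> 1/2 = 1
~p2 = ~3/4 = 0
~~p2 = ~0 = 1
p1 -> p1 = 1/2 -> 1/2 = 1
~(p1 -> p1) = ~1 = 0
~~p2 -> ~(p1 -> p1) = 1 -> 0 = 0
~(~~p2 -> ~(p1 -> p1)) = ~0 = 1
~~(~~p2 -> ~(p1 -> p1)) = ~1 = 0
((~p1 <-> (p2 <-> p2)) -> ((p1 -> p2) -> p1)) -> ~~(~~p2 -> ~(p1 -> p1)) = 1 -> 0 = 0
~(((p2 <-> ~p2) <-> ((p1 -> p2) -> p1)) <-> ((~(p2 <-> p2) <-> p1) -> (~p2 <-> p1))) <-> (((~p1 <-> (p2 <-> p2)) -> ((p1 -> p2) -> p1)) -> ~~(~~p2 -> ~(p1 -> p1))) = 1 <-> 0 = 0

0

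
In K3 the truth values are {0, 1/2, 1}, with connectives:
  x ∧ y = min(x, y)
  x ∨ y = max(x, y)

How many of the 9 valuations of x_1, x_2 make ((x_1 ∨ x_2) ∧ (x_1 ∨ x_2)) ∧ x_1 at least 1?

3

x_1 = 0, x_2 = 0 ↦ 0  <
x_1 = 0, x_2 = 1/2 ↦ 0  <
x_1 = 0, x_2 = 1 ↦ 0  <
x_1 = 1/2, x_2 = 0 ↦ 1/2  <
x_1 = 1/2, x_2 = 1/2 ↦ 1/2  <
x_1 = 1/2, x_2 = 1 ↦ 1/2  <
x_1 = 1, x_2 = 0 ↦ 1  ≥
x_1 = 1, x_2 = 1/2 ↦ 1  ≥
x_1 = 1, x_2 = 1 ↦ 1  ≥
So 3 of the 9 assignments meet the threshold.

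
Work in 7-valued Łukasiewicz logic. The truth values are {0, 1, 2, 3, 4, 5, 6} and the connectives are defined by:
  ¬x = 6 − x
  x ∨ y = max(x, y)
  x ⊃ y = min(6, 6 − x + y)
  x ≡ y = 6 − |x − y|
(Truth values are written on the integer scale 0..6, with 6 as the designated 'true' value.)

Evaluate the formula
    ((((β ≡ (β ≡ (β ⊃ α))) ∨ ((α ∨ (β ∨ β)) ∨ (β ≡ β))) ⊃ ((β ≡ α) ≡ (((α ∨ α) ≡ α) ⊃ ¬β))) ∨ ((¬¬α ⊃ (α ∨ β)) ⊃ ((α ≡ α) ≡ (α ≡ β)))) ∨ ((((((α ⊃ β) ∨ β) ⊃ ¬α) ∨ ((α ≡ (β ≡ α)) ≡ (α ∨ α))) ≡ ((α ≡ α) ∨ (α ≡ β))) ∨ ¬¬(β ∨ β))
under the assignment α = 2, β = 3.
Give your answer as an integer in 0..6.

β ⊃ α = 3 ⊃ 2 = 5
β ≡ (β ⊃ α) = 3 ≡ 5 = 4
β ≡ (β ≡ (β ⊃ α)) = 3 ≡ 4 = 5
β ∨ β = 3 ∨ 3 = 3
α ∨ (β ∨ β) = 2 ∨ 3 = 3
β ≡ β = 3 ≡ 3 = 6
(α ∨ (β ∨ β)) ∨ (β ≡ β) = 3 ∨ 6 = 6
(β ≡ (β ≡ (β ⊃ α))) ∨ ((α ∨ (β ∨ β)) ∨ (β ≡ β)) = 5 ∨ 6 = 6
β ≡ α = 3 ≡ 2 = 5
α ∨ α = 2 ∨ 2 = 2
(α ∨ α) ≡ α = 2 ≡ 2 = 6
¬β = ¬3 = 3
((α ∨ α) ≡ α) ⊃ ¬β = 6 ⊃ 3 = 3
(β ≡ α) ≡ (((α ∨ α) ≡ α) ⊃ ¬β) = 5 ≡ 3 = 4
((β ≡ (β ≡ (β ⊃ α))) ∨ ((α ∨ (β ∨ β)) ∨ (β ≡ β))) ⊃ ((β ≡ α) ≡ (((α ∨ α) ≡ α) ⊃ ¬β)) = 6 ⊃ 4 = 4
¬α = ¬2 = 4
¬¬α = ¬4 = 2
α ∨ β = 2 ∨ 3 = 3
¬¬α ⊃ (α ∨ β) = 2 ⊃ 3 = 6
α ≡ α = 2 ≡ 2 = 6
α ≡ β = 2 ≡ 3 = 5
(α ≡ α) ≡ (α ≡ β) = 6 ≡ 5 = 5
(¬¬α ⊃ (α ∨ β)) ⊃ ((α ≡ α) ≡ (α ≡ β)) = 6 ⊃ 5 = 5
(((β ≡ (β ≡ (β ⊃ α))) ∨ ((α ∨ (β ∨ β)) ∨ (β ≡ β))) ⊃ ((β ≡ α) ≡ (((α ∨ α) ≡ α) ⊃ ¬β))) ∨ ((¬¬α ⊃ (α ∨ β)) ⊃ ((α ≡ α) ≡ (α ≡ β))) = 4 ∨ 5 = 5
α ⊃ β = 2 ⊃ 3 = 6
(α ⊃ β) ∨ β = 6 ∨ 3 = 6
¬α = ¬2 = 4
((α ⊃ β) ∨ β) ⊃ ¬α = 6 ⊃ 4 = 4
β ≡ α = 3 ≡ 2 = 5
α ≡ (β ≡ α) = 2 ≡ 5 = 3
α ∨ α = 2 ∨ 2 = 2
(α ≡ (β ≡ α)) ≡ (α ∨ α) = 3 ≡ 2 = 5
(((α ⊃ β) ∨ β) ⊃ ¬α) ∨ ((α ≡ (β ≡ α)) ≡ (α ∨ α)) = 4 ∨ 5 = 5
α ≡ α = 2 ≡ 2 = 6
α ≡ β = 2 ≡ 3 = 5
(α ≡ α) ∨ (α ≡ β) = 6 ∨ 5 = 6
((((α ⊃ β) ∨ β) ⊃ ¬α) ∨ ((α ≡ (β ≡ α)) ≡ (α ∨ α))) ≡ ((α ≡ α) ∨ (α ≡ β)) = 5 ≡ 6 = 5
β ∨ β = 3 ∨ 3 = 3
¬(β ∨ β) = ¬3 = 3
¬¬(β ∨ β) = ¬3 = 3
(((((α ⊃ β) ∨ β) ⊃ ¬α) ∨ ((α ≡ (β ≡ α)) ≡ (α ∨ α))) ≡ ((α ≡ α) ∨ (α ≡ β))) ∨ ¬¬(β ∨ β) = 5 ∨ 3 = 5
((((β ≡ (β ≡ (β ⊃ α))) ∨ ((α ∨ (β ∨ β)) ∨ (β ≡ β))) ⊃ ((β ≡ α) ≡ (((α ∨ α) ≡ α) ⊃ ¬β))) ∨ ((¬¬α ⊃ (α ∨ β)) ⊃ ((α ≡ α) ≡ (α ≡ β)))) ∨ ((((((α ⊃ β) ∨ β) ⊃ ¬α) ∨ ((α ≡ (β ≡ α)) ≡ (α ∨ α))) ≡ ((α ≡ α) ∨ (α ≡ β))) ∨ ¬¬(β ∨ β)) = 5 ∨ 5 = 5

5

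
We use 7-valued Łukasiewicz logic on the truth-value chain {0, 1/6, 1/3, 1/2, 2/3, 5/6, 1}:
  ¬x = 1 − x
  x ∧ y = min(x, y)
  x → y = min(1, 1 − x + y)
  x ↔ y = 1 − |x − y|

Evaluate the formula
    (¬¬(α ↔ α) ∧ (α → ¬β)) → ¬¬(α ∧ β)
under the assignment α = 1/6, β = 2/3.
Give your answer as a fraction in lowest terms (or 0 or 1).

1/6

α ↔ α = 1/6 ↔ 1/6 = 1
¬(α ↔ α) = ¬1 = 0
¬¬(α ↔ α) = ¬0 = 1
¬β = ¬2/3 = 1/3
α → ¬β = 1/6 → 1/3 = 1
¬¬(α ↔ α) ∧ (α → ¬β) = 1 ∧ 1 = 1
α ∧ β = 1/6 ∧ 2/3 = 1/6
¬(α ∧ β) = ¬1/6 = 5/6
¬¬(α ∧ β) = ¬5/6 = 1/6
(¬¬(α ↔ α) ∧ (α → ¬β)) → ¬¬(α ∧ β) = 1 → 1/6 = 1/6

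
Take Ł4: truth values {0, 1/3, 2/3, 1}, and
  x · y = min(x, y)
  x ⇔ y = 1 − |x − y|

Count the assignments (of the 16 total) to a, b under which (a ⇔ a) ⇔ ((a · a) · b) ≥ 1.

a = 0, b = 0 ↦ 0  <
a = 0, b = 1/3 ↦ 0  <
a = 0, b = 2/3 ↦ 0  <
a = 0, b = 1 ↦ 0  <
a = 1/3, b = 0 ↦ 0  <
a = 1/3, b = 1/3 ↦ 1/3  <
a = 1/3, b = 2/3 ↦ 1/3  <
a = 1/3, b = 1 ↦ 1/3  <
a = 2/3, b = 0 ↦ 0  <
a = 2/3, b = 1/3 ↦ 1/3  <
a = 2/3, b = 2/3 ↦ 2/3  <
a = 2/3, b = 1 ↦ 2/3  <
a = 1, b = 0 ↦ 0  <
a = 1, b = 1/3 ↦ 1/3  <
a = 1, b = 2/3 ↦ 2/3  <
a = 1, b = 1 ↦ 1  ≥
So 1 of the 16 assignments meets the threshold.

1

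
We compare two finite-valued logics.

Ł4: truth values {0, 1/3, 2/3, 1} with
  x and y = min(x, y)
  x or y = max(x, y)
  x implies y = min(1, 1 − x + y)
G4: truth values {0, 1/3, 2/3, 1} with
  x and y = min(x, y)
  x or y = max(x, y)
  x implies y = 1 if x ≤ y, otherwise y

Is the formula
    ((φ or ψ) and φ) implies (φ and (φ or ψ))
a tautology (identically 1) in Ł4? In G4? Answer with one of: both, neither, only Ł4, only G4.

both

In Ł4: every assignment gives 1 — tautology.
In G4: every assignment gives 1 — tautology.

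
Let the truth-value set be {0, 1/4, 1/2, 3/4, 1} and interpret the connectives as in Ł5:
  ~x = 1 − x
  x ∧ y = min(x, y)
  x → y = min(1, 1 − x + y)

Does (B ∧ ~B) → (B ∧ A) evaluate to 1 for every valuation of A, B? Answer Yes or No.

No

Counterexample: take A = 0, B = 1/4.
~B = ~1/4 = 3/4
B ∧ ~B = 1/4 ∧ 3/4 = 1/4
B ∧ A = 1/4 ∧ 0 = 0
(B ∧ ~B) → (B ∧ A) = 1/4 → 0 = 3/4
This gives 3/4 ≠ 1.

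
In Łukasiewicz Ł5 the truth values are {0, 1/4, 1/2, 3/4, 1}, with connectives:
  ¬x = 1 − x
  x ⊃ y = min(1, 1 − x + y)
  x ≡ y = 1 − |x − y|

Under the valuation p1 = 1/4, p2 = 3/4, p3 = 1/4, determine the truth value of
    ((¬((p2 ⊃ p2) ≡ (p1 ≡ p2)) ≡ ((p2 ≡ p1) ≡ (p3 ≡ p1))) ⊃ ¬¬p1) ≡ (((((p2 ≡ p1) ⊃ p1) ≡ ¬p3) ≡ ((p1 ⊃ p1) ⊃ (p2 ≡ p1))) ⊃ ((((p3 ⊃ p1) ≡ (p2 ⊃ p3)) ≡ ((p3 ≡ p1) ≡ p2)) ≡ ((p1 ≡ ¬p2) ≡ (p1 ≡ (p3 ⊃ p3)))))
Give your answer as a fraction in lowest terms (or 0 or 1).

1/4

p2 ⊃ p2 = 3/4 ⊃ 3/4 = 1
p1 ≡ p2 = 1/4 ≡ 3/4 = 1/2
(p2 ⊃ p2) ≡ (p1 ≡ p2) = 1 ≡ 1/2 = 1/2
¬((p2 ⊃ p2) ≡ (p1 ≡ p2)) = ¬1/2 = 1/2
p2 ≡ p1 = 3/4 ≡ 1/4 = 1/2
p3 ≡ p1 = 1/4 ≡ 1/4 = 1
(p2 ≡ p1) ≡ (p3 ≡ p1) = 1/2 ≡ 1 = 1/2
¬((p2 ⊃ p2) ≡ (p1 ≡ p2)) ≡ ((p2 ≡ p1) ≡ (p3 ≡ p1)) = 1/2 ≡ 1/2 = 1
¬p1 = ¬1/4 = 3/4
¬¬p1 = ¬3/4 = 1/4
(¬((p2 ⊃ p2) ≡ (p1 ≡ p2)) ≡ ((p2 ≡ p1) ≡ (p3 ≡ p1))) ⊃ ¬¬p1 = 1 ⊃ 1/4 = 1/4
p2 ≡ p1 = 3/4 ≡ 1/4 = 1/2
(p2 ≡ p1) ⊃ p1 = 1/2 ⊃ 1/4 = 3/4
¬p3 = ¬1/4 = 3/4
((p2 ≡ p1) ⊃ p1) ≡ ¬p3 = 3/4 ≡ 3/4 = 1
p1 ⊃ p1 = 1/4 ⊃ 1/4 = 1
p2 ≡ p1 = 3/4 ≡ 1/4 = 1/2
(p1 ⊃ p1) ⊃ (p2 ≡ p1) = 1 ⊃ 1/2 = 1/2
(((p2 ≡ p1) ⊃ p1) ≡ ¬p3) ≡ ((p1 ⊃ p1) ⊃ (p2 ≡ p1)) = 1 ≡ 1/2 = 1/2
p3 ⊃ p1 = 1/4 ⊃ 1/4 = 1
p2 ⊃ p3 = 3/4 ⊃ 1/4 = 1/2
(p3 ⊃ p1) ≡ (p2 ⊃ p3) = 1 ≡ 1/2 = 1/2
p3 ≡ p1 = 1/4 ≡ 1/4 = 1
(p3 ≡ p1) ≡ p2 = 1 ≡ 3/4 = 3/4
((p3 ⊃ p1) ≡ (p2 ⊃ p3)) ≡ ((p3 ≡ p1) ≡ p2) = 1/2 ≡ 3/4 = 3/4
¬p2 = ¬3/4 = 1/4
p1 ≡ ¬p2 = 1/4 ≡ 1/4 = 1
p3 ⊃ p3 = 1/4 ⊃ 1/4 = 1
p1 ≡ (p3 ⊃ p3) = 1/4 ≡ 1 = 1/4
(p1 ≡ ¬p2) ≡ (p1 ≡ (p3 ⊃ p3)) = 1 ≡ 1/4 = 1/4
(((p3 ⊃ p1) ≡ (p2 ⊃ p3)) ≡ ((p3 ≡ p1) ≡ p2)) ≡ ((p1 ≡ ¬p2) ≡ (p1 ≡ (p3 ⊃ p3))) = 3/4 ≡ 1/4 = 1/2
((((p2 ≡ p1) ⊃ p1) ≡ ¬p3) ≡ ((p1 ⊃ p1) ⊃ (p2 ≡ p1))) ⊃ ((((p3 ⊃ p1) ≡ (p2 ⊃ p3)) ≡ ((p3 ≡ p1) ≡ p2)) ≡ ((p1 ≡ ¬p2) ≡ (p1 ≡ (p3 ⊃ p3)))) = 1/2 ⊃ 1/2 = 1
((¬((p2 ⊃ p2) ≡ (p1 ≡ p2)) ≡ ((p2 ≡ p1) ≡ (p3 ≡ p1))) ⊃ ¬¬p1) ≡ (((((p2 ≡ p1) ⊃ p1) ≡ ¬p3) ≡ ((p1 ⊃ p1) ⊃ (p2 ≡ p1))) ⊃ ((((p3 ⊃ p1) ≡ (p2 ⊃ p3)) ≡ ((p3 ≡ p1) ≡ p2)) ≡ ((p1 ≡ ¬p2) ≡ (p1 ≡ (p3 ⊃ p3))))) = 1/4 ≡ 1 = 1/4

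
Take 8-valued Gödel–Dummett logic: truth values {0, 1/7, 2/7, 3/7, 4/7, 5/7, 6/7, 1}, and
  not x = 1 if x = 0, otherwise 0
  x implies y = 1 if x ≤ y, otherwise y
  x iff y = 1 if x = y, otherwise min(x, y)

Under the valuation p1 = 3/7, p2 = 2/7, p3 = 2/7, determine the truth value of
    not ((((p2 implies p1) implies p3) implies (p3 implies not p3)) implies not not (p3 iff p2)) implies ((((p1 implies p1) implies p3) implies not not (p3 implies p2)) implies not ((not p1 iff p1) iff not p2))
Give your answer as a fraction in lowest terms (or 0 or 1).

p2 implies p1 = 2/7 implies 3/7 = 1
(p2 implies p1) implies p3 = 1 implies 2/7 = 2/7
not p3 = not 2/7 = 0
p3 implies not p3 = 2/7 implies 0 = 0
((p2 implies p1) implies p3) implies (p3 implies not p3) = 2/7 implies 0 = 0
p3 iff p2 = 2/7 iff 2/7 = 1
not (p3 iff p2) = not 1 = 0
not not (p3 iff p2) = not 0 = 1
(((p2 implies p1) implies p3) implies (p3 implies not p3)) implies not not (p3 iff p2) = 0 implies 1 = 1
not ((((p2 implies p1) implies p3) implies (p3 implies not p3)) implies not not (p3 iff p2)) = not 1 = 0
p1 implies p1 = 3/7 implies 3/7 = 1
(p1 implies p1) implies p3 = 1 implies 2/7 = 2/7
p3 implies p2 = 2/7 implies 2/7 = 1
not (p3 implies p2) = not 1 = 0
not not (p3 implies p2) = not 0 = 1
((p1 implies p1) implies p3) implies not not (p3 implies p2) = 2/7 implies 1 = 1
not p1 = not 3/7 = 0
not p1 iff p1 = 0 iff 3/7 = 0
not p2 = not 2/7 = 0
(not p1 iff p1) iff not p2 = 0 iff 0 = 1
not ((not p1 iff p1) iff not p2) = not 1 = 0
(((p1 implies p1) implies p3) implies not not (p3 implies p2)) implies not ((not p1 iff p1) iff not p2) = 1 implies 0 = 0
not ((((p2 implies p1) implies p3) implies (p3 implies not p3)) implies not not (p3 iff p2)) implies ((((p1 implies p1) implies p3) implies not not (p3 implies p2)) implies not ((not p1 iff p1) iff not p2)) = 0 implies 0 = 1

1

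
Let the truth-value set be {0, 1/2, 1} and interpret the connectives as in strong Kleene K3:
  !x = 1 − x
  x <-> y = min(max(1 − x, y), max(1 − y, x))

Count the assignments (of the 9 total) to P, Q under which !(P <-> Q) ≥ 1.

P = 0, Q = 0 ↦ 0  <
P = 0, Q = 1/2 ↦ 1/2  <
P = 0, Q = 1 ↦ 1  ≥
P = 1/2, Q = 0 ↦ 1/2  <
P = 1/2, Q = 1/2 ↦ 1/2  <
P = 1/2, Q = 1 ↦ 1/2  <
P = 1, Q = 0 ↦ 1  ≥
P = 1, Q = 1/2 ↦ 1/2  <
P = 1, Q = 1 ↦ 0  <
So 2 of the 9 assignments meet the threshold.

2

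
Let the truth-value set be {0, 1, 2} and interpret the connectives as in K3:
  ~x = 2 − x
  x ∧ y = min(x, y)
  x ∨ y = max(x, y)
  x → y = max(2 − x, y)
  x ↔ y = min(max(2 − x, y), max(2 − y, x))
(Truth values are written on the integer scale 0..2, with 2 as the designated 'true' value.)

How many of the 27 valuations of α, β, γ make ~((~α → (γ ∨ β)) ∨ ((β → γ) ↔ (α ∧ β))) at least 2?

1

value 2: 1 assignment (counts)
value 1: 7 assignments
value 0: 19 assignments
So 1 of the 27 assignments meets the threshold.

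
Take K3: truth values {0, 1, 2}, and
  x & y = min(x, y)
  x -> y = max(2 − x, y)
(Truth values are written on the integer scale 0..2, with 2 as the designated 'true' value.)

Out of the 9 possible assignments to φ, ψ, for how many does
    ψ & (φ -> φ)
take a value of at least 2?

φ = 0, ψ = 0 ↦ 0  <
φ = 0, ψ = 1 ↦ 1  <
φ = 0, ψ = 2 ↦ 2  ≥
φ = 1, ψ = 0 ↦ 0  <
φ = 1, ψ = 1 ↦ 1  <
φ = 1, ψ = 2 ↦ 1  <
φ = 2, ψ = 0 ↦ 0  <
φ = 2, ψ = 1 ↦ 1  <
φ = 2, ψ = 2 ↦ 2  ≥
So 2 of the 9 assignments meet the threshold.

2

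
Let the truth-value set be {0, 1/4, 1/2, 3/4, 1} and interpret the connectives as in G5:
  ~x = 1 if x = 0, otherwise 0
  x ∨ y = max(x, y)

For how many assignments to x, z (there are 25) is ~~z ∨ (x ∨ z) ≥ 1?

value 1: 21 assignments (counts)
value 3/4: 1 assignment
value 1/2: 1 assignment
value 1/4: 1 assignment
value 0: 1 assignment
So 21 of the 25 assignments meet the threshold.

21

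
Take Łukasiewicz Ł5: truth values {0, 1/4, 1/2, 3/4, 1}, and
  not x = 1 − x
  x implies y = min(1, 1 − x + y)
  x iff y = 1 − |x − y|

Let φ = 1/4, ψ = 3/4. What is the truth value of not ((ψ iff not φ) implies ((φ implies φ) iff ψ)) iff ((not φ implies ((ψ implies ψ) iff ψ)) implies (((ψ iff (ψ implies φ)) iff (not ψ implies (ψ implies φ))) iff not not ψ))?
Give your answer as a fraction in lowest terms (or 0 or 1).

1/4

not φ = not 1/4 = 3/4
ψ iff not φ = 3/4 iff 3/4 = 1
φ implies φ = 1/4 implies 1/4 = 1
(φ implies φ) iff ψ = 1 iff 3/4 = 3/4
(ψ iff not φ) implies ((φ implies φ) iff ψ) = 1 implies 3/4 = 3/4
not ((ψ iff not φ) implies ((φ implies φ) iff ψ)) = not 3/4 = 1/4
not φ = not 1/4 = 3/4
ψ implies ψ = 3/4 implies 3/4 = 1
(ψ implies ψ) iff ψ = 1 iff 3/4 = 3/4
not φ implies ((ψ implies ψ) iff ψ) = 3/4 implies 3/4 = 1
ψ implies φ = 3/4 implies 1/4 = 1/2
ψ iff (ψ implies φ) = 3/4 iff 1/2 = 3/4
not ψ = not 3/4 = 1/4
ψ implies φ = 3/4 implies 1/4 = 1/2
not ψ implies (ψ implies φ) = 1/4 implies 1/2 = 1
(ψ iff (ψ implies φ)) iff (not ψ implies (ψ implies φ)) = 3/4 iff 1 = 3/4
not ψ = not 3/4 = 1/4
not not ψ = not 1/4 = 3/4
((ψ iff (ψ implies φ)) iff (not ψ implies (ψ implies φ))) iff not not ψ = 3/4 iff 3/4 = 1
(not φ implies ((ψ implies ψ) iff ψ)) implies (((ψ iff (ψ implies φ)) iff (not ψ implies (ψ implies φ))) iff not not ψ) = 1 implies 1 = 1
not ((ψ iff not φ) implies ((φ implies φ) iff ψ)) iff ((not φ implies ((ψ implies ψ) iff ψ)) implies (((ψ iff (ψ implies φ)) iff (not ψ implies (ψ implies φ))) iff not not ψ)) = 1/4 iff 1 = 1/4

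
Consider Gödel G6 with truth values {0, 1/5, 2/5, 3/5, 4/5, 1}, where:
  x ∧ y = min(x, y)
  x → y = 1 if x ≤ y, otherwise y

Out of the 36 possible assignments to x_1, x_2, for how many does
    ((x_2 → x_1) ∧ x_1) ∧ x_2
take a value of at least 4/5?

value 1: 1 assignment (counts)
value 4/5: 3 assignments (counts)
value 3/5: 5 assignments
value 2/5: 7 assignments
value 1/5: 9 assignments
value 0: 11 assignments
So 4 of the 36 assignments meet the threshold.

4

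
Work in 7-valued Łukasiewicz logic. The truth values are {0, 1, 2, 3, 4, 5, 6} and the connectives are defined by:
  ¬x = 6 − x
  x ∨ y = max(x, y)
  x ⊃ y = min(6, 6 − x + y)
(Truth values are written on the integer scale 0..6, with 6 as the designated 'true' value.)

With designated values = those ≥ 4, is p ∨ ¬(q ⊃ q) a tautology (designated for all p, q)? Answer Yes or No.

No

Counterexample: take p = 0, q = 0.
q ⊃ q = 0 ⊃ 0 = 6
¬(q ⊃ q) = ¬6 = 0
p ∨ ¬(q ⊃ q) = 0 ∨ 0 = 0
This gives 0, which is below 4.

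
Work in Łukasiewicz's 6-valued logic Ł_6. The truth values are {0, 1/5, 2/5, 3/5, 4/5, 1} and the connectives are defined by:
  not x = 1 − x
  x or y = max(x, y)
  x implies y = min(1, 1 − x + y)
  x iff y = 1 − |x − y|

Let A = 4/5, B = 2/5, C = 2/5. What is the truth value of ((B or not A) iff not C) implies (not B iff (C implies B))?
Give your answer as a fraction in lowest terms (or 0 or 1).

not A = not 4/5 = 1/5
B or not A = 2/5 or 1/5 = 2/5
not C = not 2/5 = 3/5
(B or not A) iff not C = 2/5 iff 3/5 = 4/5
not B = not 2/5 = 3/5
C implies B = 2/5 implies 2/5 = 1
not B iff (C implies B) = 3/5 iff 1 = 3/5
((B or not A) iff not C) implies (not B iff (C implies B)) = 4/5 implies 3/5 = 4/5

4/5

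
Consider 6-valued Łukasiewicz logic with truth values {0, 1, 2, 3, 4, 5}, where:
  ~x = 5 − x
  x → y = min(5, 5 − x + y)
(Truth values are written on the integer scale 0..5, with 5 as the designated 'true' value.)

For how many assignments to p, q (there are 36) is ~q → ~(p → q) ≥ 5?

11

value 5: 11 assignments (counts)
value 4: 9 assignments
value 3: 7 assignments
value 2: 5 assignments
value 1: 3 assignments
value 0: 1 assignment
So 11 of the 36 assignments meet the threshold.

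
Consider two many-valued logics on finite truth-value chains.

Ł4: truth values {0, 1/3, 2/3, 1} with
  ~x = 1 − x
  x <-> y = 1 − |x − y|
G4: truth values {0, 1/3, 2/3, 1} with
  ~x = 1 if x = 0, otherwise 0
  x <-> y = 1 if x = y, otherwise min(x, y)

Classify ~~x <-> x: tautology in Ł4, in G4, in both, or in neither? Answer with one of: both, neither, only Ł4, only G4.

only Ł4

In Ł4: every assignment gives 1 — tautology.
In G4: at x = 1/3 the value is 1/3 — not a tautology.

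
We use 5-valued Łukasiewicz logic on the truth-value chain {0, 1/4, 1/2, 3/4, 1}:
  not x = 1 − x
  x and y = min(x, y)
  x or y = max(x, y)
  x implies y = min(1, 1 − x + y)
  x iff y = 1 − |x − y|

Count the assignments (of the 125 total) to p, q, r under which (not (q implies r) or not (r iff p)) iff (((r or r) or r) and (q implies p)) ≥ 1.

24

value 1: 24 assignments (counts)
value 3/4: 34 assignments
value 1/2: 34 assignments
value 1/4: 18 assignments
value 0: 15 assignments
So 24 of the 125 assignments meet the threshold.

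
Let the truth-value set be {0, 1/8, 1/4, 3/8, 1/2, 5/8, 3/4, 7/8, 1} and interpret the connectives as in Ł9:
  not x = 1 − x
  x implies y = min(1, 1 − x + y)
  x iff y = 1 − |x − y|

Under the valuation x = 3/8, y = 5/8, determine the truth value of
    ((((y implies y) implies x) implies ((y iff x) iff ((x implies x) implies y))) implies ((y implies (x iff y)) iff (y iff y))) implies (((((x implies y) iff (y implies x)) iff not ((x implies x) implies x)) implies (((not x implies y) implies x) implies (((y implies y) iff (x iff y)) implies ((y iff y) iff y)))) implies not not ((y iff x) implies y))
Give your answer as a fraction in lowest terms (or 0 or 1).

y implies y = 5/8 implies 5/8 = 1
(y implies y) implies x = 1 implies 3/8 = 3/8
y iff x = 5/8 iff 3/8 = 3/4
x implies x = 3/8 implies 3/8 = 1
(x implies x) implies y = 1 implies 5/8 = 5/8
(y iff x) iff ((x implies x) implies y) = 3/4 iff 5/8 = 7/8
((y implies y) implies x) implies ((y iff x) iff ((x implies x) implies y)) = 3/8 implies 7/8 = 1
x iff y = 3/8 iff 5/8 = 3/4
y implies (x iff y) = 5/8 implies 3/4 = 1
y iff y = 5/8 iff 5/8 = 1
(y implies (x iff y)) iff (y iff y) = 1 iff 1 = 1
(((y implies y) implies x) implies ((y iff x) iff ((x implies x) implies y))) implies ((y implies (x iff y)) iff (y iff y)) = 1 implies 1 = 1
x implies y = 3/8 implies 5/8 = 1
y implies x = 5/8 implies 3/8 = 3/4
(x implies y) iff (y implies x) = 1 iff 3/4 = 3/4
x implies x = 3/8 implies 3/8 = 1
(x implies x) implies x = 1 implies 3/8 = 3/8
not ((x implies x) implies x) = not 3/8 = 5/8
((x implies y) iff (y implies x)) iff not ((x implies x) implies x) = 3/4 iff 5/8 = 7/8
not x = not 3/8 = 5/8
not x implies y = 5/8 implies 5/8 = 1
(not x implies y) implies x = 1 implies 3/8 = 3/8
y implies y = 5/8 implies 5/8 = 1
x iff y = 3/8 iff 5/8 = 3/4
(y implies y) iff (x iff y) = 1 iff 3/4 = 3/4
y iff y = 5/8 iff 5/8 = 1
(y iff y) iff y = 1 iff 5/8 = 5/8
((y implies y) iff (x iff y)) implies ((y iff y) iff y) = 3/4 implies 5/8 = 7/8
((not x implies y) implies x) implies (((y implies y) iff (x iff y)) implies ((y iff y) iff y)) = 3/8 implies 7/8 = 1
(((x implies y) iff (y implies x)) iff not ((x implies x) implies x)) implies (((not x implies y) implies x) implies (((y implies y) iff (x iff y)) implies ((y iff y) iff y))) = 7/8 implies 1 = 1
y iff x = 5/8 iff 3/8 = 3/4
(y iff x) implies y = 3/4 implies 5/8 = 7/8
not ((y iff x) implies y) = not 7/8 = 1/8
not not ((y iff x) implies y) = not 1/8 = 7/8
((((x implies y) iff (y implies x)) iff not ((x implies x) implies x)) implies (((not x implies y) implies x) implies (((y implies y) iff (x iff y)) implies ((y iff y) iff y)))) implies not not ((y iff x) implies y) = 1 implies 7/8 = 7/8
((((y implies y) implies x) implies ((y iff x) iff ((x implies x) implies y))) implies ((y implies (x iff y)) iff (y iff y))) implies (((((x implies y) iff (y implies x)) iff not ((x implies x) implies x)) implies (((not x implies y) implies x) implies (((y implies y) iff (x iff y)) implies ((y iff y) iff y)))) implies not not ((y iff x) implies y)) = 1 implies 7/8 = 7/8

7/8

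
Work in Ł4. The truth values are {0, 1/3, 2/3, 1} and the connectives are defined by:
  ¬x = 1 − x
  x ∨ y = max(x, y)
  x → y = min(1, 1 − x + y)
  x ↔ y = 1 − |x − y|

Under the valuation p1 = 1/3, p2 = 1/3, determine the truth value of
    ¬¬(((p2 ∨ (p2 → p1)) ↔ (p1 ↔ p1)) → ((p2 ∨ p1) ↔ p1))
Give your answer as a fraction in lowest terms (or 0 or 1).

1

p2 → p1 = 1/3 → 1/3 = 1
p2 ∨ (p2 → p1) = 1/3 ∨ 1 = 1
p1 ↔ p1 = 1/3 ↔ 1/3 = 1
(p2 ∨ (p2 → p1)) ↔ (p1 ↔ p1) = 1 ↔ 1 = 1
p2 ∨ p1 = 1/3 ∨ 1/3 = 1/3
(p2 ∨ p1) ↔ p1 = 1/3 ↔ 1/3 = 1
((p2 ∨ (p2 → p1)) ↔ (p1 ↔ p1)) → ((p2 ∨ p1) ↔ p1) = 1 → 1 = 1
¬(((p2 ∨ (p2 → p1)) ↔ (p1 ↔ p1)) → ((p2 ∨ p1) ↔ p1)) = ¬1 = 0
¬¬(((p2 ∨ (p2 → p1)) ↔ (p1 ↔ p1)) → ((p2 ∨ p1) ↔ p1)) = ¬0 = 1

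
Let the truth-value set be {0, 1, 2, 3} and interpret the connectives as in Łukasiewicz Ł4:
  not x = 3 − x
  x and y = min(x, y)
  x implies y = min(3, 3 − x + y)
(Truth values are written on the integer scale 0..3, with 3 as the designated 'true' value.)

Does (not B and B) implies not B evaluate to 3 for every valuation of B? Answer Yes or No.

B = 0 ↦ 3
B = 1 ↦ 3
B = 2 ↦ 3
B = 3 ↦ 3
Every assignment gives a value ≥ 3.

Yes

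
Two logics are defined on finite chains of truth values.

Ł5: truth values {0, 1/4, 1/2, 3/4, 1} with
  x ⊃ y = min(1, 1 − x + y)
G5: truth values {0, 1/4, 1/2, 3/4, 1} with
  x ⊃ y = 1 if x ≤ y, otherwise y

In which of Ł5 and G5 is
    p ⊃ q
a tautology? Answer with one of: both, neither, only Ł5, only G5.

neither

In Ł5: at p = 1/4, q = 0 the value is 3/4 — not a tautology.
In G5: at p = 1/4, q = 0 the value is 0 — not a tautology.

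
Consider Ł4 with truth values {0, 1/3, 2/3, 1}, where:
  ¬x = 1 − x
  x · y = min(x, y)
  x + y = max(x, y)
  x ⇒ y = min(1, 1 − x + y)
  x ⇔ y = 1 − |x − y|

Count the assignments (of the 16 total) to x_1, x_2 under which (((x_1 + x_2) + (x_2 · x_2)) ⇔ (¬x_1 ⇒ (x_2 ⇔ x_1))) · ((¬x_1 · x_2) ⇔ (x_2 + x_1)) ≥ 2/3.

6

x_1 = 0, x_2 = 0 ↦ 0  <
x_1 = 0, x_2 = 1/3 ↦ 2/3  ≥
x_1 = 0, x_2 = 2/3 ↦ 2/3  ≥
x_1 = 0, x_2 = 1 ↦ 0  <
x_1 = 1/3, x_2 = 0 ↦ 1/3  <
x_1 = 1/3, x_2 = 1/3 ↦ 1/3  <
x_1 = 1/3, x_2 = 2/3 ↦ 2/3  ≥
x_1 = 1/3, x_2 = 1 ↦ 2/3  ≥
x_1 = 2/3, x_2 = 0 ↦ 1/3  <
x_1 = 2/3, x_2 = 1/3 ↦ 2/3  ≥
x_1 = 2/3, x_2 = 2/3 ↦ 2/3  ≥
x_1 = 2/3, x_2 = 1 ↦ 1/3  <
x_1 = 1, x_2 = 0 ↦ 0  <
x_1 = 1, x_2 = 1/3 ↦ 0  <
x_1 = 1, x_2 = 2/3 ↦ 0  <
x_1 = 1, x_2 = 1 ↦ 0  <
So 6 of the 16 assignments meet the threshold.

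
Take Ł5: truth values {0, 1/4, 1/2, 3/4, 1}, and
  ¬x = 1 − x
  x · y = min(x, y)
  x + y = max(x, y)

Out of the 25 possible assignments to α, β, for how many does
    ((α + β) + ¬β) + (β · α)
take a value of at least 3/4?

22

value 1: 13 assignments (counts)
value 3/4: 9 assignments (counts)
value 1/2: 3 assignments
So 22 of the 25 assignments meet the threshold.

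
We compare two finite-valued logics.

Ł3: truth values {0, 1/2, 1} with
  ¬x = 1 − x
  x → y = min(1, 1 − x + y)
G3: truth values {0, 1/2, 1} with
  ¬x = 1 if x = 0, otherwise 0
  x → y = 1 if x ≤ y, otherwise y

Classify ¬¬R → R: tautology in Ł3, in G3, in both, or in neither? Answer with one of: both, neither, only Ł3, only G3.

only Ł3

In Ł3: every assignment gives 1 — tautology.
In G3: at R = 1/2 the value is 1/2 — not a tautology.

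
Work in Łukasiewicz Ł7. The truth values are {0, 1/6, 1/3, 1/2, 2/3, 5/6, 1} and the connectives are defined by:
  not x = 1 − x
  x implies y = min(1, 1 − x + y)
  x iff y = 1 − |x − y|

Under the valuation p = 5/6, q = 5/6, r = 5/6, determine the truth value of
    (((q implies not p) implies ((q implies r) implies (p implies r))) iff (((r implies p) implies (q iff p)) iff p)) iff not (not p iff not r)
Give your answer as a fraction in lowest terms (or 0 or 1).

not p = not 5/6 = 1/6
q implies not p = 5/6 implies 1/6 = 1/3
q implies r = 5/6 implies 5/6 = 1
p implies r = 5/6 implies 5/6 = 1
(q implies r) implies (p implies r) = 1 implies 1 = 1
(q implies not p) implies ((q implies r) implies (p implies r)) = 1/3 implies 1 = 1
r implies p = 5/6 implies 5/6 = 1
q iff p = 5/6 iff 5/6 = 1
(r implies p) implies (q iff p) = 1 implies 1 = 1
((r implies p) implies (q iff p)) iff p = 1 iff 5/6 = 5/6
((q implies not p) implies ((q implies r) implies (p implies r))) iff (((r implies p) implies (q iff p)) iff p) = 1 iff 5/6 = 5/6
not p = not 5/6 = 1/6
not r = not 5/6 = 1/6
not p iff not r = 1/6 iff 1/6 = 1
not (not p iff not r) = not 1 = 0
(((q implies not p) implies ((q implies r) implies (p implies r))) iff (((r implies p) implies (q iff p)) iff p)) iff not (not p iff not r) = 5/6 iff 0 = 1/6

1/6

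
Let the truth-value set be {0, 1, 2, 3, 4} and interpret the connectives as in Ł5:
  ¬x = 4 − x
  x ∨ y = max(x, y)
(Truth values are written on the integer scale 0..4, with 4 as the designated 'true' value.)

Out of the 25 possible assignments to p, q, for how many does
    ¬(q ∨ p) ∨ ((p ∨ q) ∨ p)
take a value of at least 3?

20

value 4: 10 assignments (counts)
value 3: 10 assignments (counts)
value 2: 5 assignments
So 20 of the 25 assignments meet the threshold.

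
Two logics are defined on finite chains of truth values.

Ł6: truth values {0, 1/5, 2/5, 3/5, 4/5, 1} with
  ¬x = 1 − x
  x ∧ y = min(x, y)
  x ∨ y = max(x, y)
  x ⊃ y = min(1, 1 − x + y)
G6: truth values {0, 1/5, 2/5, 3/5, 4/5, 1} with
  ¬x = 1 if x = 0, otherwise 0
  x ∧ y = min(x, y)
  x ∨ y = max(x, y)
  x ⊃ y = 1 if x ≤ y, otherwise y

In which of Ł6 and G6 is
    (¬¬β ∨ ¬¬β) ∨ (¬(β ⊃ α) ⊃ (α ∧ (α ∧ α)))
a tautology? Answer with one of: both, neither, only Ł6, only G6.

In Ł6: at α = 0, β = 1/5 the value is 4/5 — not a tautology.
In G6: every assignment gives 1 — tautology.

only G6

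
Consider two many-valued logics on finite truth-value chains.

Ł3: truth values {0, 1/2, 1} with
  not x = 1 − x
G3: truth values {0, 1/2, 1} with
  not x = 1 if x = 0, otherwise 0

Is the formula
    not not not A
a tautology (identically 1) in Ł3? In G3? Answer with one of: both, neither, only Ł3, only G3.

In Ł3: at A = 1/2 the value is 1/2 — not a tautology.
In G3: at A = 1/2 the value is 0 — not a tautology.

neither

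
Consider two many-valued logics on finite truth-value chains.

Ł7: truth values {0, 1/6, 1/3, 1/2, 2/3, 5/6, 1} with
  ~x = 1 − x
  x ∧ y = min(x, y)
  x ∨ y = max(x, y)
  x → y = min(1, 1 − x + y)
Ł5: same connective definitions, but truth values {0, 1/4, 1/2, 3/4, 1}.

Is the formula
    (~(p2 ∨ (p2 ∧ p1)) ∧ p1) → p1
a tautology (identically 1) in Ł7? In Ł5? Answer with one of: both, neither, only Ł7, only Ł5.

In Ł7: every assignment gives 1 — tautology.
In Ł5: every assignment gives 1 — tautology.

both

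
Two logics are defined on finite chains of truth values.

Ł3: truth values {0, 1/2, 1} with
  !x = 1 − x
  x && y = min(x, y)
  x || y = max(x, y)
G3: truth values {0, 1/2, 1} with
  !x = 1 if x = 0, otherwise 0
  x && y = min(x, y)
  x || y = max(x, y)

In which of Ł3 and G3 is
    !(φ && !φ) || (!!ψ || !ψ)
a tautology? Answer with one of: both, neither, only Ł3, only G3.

In Ł3: at φ = 1/2, ψ = 1/2 the value is 1/2 — not a tautology.
In G3: every assignment gives 1 — tautology.

only G3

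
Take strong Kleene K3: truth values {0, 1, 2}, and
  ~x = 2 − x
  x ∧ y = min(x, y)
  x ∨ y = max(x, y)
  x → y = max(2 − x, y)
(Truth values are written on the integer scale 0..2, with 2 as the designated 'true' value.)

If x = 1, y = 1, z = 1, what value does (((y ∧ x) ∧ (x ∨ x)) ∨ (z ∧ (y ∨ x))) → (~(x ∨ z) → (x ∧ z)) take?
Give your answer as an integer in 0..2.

1

y ∧ x = 1 ∧ 1 = 1
x ∨ x = 1 ∨ 1 = 1
(y ∧ x) ∧ (x ∨ x) = 1 ∧ 1 = 1
y ∨ x = 1 ∨ 1 = 1
z ∧ (y ∨ x) = 1 ∧ 1 = 1
((y ∧ x) ∧ (x ∨ x)) ∨ (z ∧ (y ∨ x)) = 1 ∨ 1 = 1
x ∨ z = 1 ∨ 1 = 1
~(x ∨ z) = ~1 = 1
x ∧ z = 1 ∧ 1 = 1
~(x ∨ z) → (x ∧ z) = 1 → 1 = 1
(((y ∧ x) ∧ (x ∨ x)) ∨ (z ∧ (y ∨ x))) → (~(x ∨ z) → (x ∧ z)) = 1 → 1 = 1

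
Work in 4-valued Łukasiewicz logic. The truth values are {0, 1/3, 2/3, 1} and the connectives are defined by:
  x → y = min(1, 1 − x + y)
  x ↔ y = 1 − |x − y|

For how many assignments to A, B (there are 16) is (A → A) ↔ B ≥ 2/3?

A = 0, B = 0 ↦ 0  <
A = 0, B = 1/3 ↦ 1/3  <
A = 0, B = 2/3 ↦ 2/3  ≥
A = 0, B = 1 ↦ 1  ≥
A = 1/3, B = 0 ↦ 0  <
A = 1/3, B = 1/3 ↦ 1/3  <
A = 1/3, B = 2/3 ↦ 2/3  ≥
A = 1/3, B = 1 ↦ 1  ≥
A = 2/3, B = 0 ↦ 0  <
A = 2/3, B = 1/3 ↦ 1/3  <
A = 2/3, B = 2/3 ↦ 2/3  ≥
A = 2/3, B = 1 ↦ 1  ≥
A = 1, B = 0 ↦ 0  <
A = 1, B = 1/3 ↦ 1/3  <
A = 1, B = 2/3 ↦ 2/3  ≥
A = 1, B = 1 ↦ 1  ≥
So 8 of the 16 assignments meet the threshold.

8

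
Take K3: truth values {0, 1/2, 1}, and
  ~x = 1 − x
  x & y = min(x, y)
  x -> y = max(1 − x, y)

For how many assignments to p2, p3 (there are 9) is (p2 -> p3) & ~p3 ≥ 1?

1

p2 = 0, p3 = 0 ↦ 1  ≥
p2 = 0, p3 = 1/2 ↦ 1/2  <
p2 = 0, p3 = 1 ↦ 0  <
p2 = 1/2, p3 = 0 ↦ 1/2  <
p2 = 1/2, p3 = 1/2 ↦ 1/2  <
p2 = 1/2, p3 = 1 ↦ 0  <
p2 = 1, p3 = 0 ↦ 0  <
p2 = 1, p3 = 1/2 ↦ 1/2  <
p2 = 1, p3 = 1 ↦ 0  <
So 1 of the 9 assignments meets the threshold.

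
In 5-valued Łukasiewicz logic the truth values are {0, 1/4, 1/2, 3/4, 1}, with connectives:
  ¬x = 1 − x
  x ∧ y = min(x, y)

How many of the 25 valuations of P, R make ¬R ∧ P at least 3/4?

4

value 1: 1 assignment (counts)
value 3/4: 3 assignments (counts)
value 1/2: 5 assignments
value 1/4: 7 assignments
value 0: 9 assignments
So 4 of the 25 assignments meet the threshold.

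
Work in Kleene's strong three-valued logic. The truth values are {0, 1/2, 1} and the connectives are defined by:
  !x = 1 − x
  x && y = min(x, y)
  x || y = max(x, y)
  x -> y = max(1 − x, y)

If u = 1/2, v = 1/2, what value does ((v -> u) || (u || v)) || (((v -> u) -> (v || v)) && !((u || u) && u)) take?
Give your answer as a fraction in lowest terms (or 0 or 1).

v -> u = 1/2 -> 1/2 = 1/2
u || v = 1/2 || 1/2 = 1/2
(v -> u) || (u || v) = 1/2 || 1/2 = 1/2
v -> u = 1/2 -> 1/2 = 1/2
v || v = 1/2 || 1/2 = 1/2
(v -> u) -> (v || v) = 1/2 -> 1/2 = 1/2
u || u = 1/2 || 1/2 = 1/2
(u || u) && u = 1/2 && 1/2 = 1/2
!((u || u) && u) = !1/2 = 1/2
((v -> u) -> (v || v)) && !((u || u) && u) = 1/2 && 1/2 = 1/2
((v -> u) || (u || v)) || (((v -> u) -> (v || v)) && !((u || u) && u)) = 1/2 || 1/2 = 1/2

1/2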